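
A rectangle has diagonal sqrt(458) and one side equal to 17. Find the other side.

Using the Pythagorean theorem: d^2 = a^2 + b^2
b^2 = d^2 - a^2
b^2 = 458 - 289
b^2 = 169
b = sqrt(169) = 13

13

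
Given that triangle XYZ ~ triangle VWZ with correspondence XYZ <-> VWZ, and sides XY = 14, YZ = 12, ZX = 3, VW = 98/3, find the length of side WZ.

Similar triangles have proportional sides. Setting up the proportion:
VW / XY = WZ / YZ
98/3 / 14 = WZ / 12
WZ = 12 * 98/3 / 14 = 28.

28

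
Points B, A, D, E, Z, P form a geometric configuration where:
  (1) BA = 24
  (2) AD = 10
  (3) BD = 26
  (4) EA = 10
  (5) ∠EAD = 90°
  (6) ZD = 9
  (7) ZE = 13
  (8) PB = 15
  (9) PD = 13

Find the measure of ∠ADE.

Step 1: By the law of cosines on triangle DAE: DE² = 10² + 10² − 2·10·10·cos(90°) = 200, so DE = 10·√2.
Step 2: By the inverse law of cosines on triangle ADE: cos(∠ADE) = (10² + (10·√2)² − 10²) / (2·10·10·√2) = 200/282.84 = 0.7071, so ∠ADE = 45°.

Therefore, the measure of angle ∠ADE = 45°.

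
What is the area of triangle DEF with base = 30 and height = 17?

Area = (1/2)(30)(17) = 255

255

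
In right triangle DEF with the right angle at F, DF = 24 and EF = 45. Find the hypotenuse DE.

DE = sqrt(24^2 + 45^2) = sqrt(2601) = 51

51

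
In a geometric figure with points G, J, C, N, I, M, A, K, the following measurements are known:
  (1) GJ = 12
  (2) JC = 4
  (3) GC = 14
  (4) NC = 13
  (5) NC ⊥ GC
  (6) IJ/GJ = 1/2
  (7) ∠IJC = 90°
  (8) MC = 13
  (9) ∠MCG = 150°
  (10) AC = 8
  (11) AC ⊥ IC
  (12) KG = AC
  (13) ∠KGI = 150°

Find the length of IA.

From the given relations: IJ = 1/2·GJ = 1/2·12 = 6.
Step 1: By the law of cosines on triangle CJI: CI² = 4² + 6² − 2·4·6·cos(90°) = 52, so CI = 2·√13.
Step 2: By the law of cosines on triangle ICA: IA² = (2·√13)² + 8² − 2·2·√13·8·cos(90°) = 116, so IA = 2·√29.

Therefore, the length of IA = 2·√29.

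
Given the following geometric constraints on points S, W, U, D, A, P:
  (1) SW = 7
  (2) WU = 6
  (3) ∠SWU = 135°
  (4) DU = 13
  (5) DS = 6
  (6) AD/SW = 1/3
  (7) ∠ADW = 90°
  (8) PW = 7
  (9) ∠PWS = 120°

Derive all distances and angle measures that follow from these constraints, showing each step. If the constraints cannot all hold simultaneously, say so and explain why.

The constraints are consistent.

From the given relations:
  AD = 1/3·SW = 1/3·7 ≈ 2.33

Step 1: From SW = 7, WU = 6, and ∠SWU = 135°, by the law of cosines:
  SU² = SW² + WU² - 2·SW·WU·cos(135°) = 49 + 36 + 59.4 = 144.4
  SU ≈ 12.02

Step 2: From SW = 7, WP = 7, and ∠SWP = 120°, by the law of cosines:
  SP² = SW² + WP² - 2·SW·WP·cos(120°) = 49 + 49 + 49 = 147
  SP = 7·√3

Step 3: From SD = 6, SU = 12.02, DU = 13, by the inverse law of cosines:
  cos(∠DSU) = (SD² + SU² - DU²) / (2·SD·SU)
  ∠DSU = 85.47°

Step 4: From SP = 7·√3, SW = 7, PW = 7, by the inverse law of cosines:
  cos(∠PSW) = (SP² + SW² - PW²) / (2·SP·SW)
  ∠PSW = 30°

Step 5: From SU = 12.02, SW = 7, UW = 6, by the inverse law of cosines:
  cos(∠USW) = (SU² + SW² - UW²) / (2·SU·SW)
  ∠USW = 20.68°

Step 6: From UD = 13, US = 12.02, DS = 6, by the inverse law of cosines:
  cos(∠DUS) = (UD² + US² - DS²) / (2·UD·US)
  ∠DUS = 27.39°

Step 7: From US = 12.02, UW = 6, SW = 7, by the inverse law of cosines:
  cos(∠SUW) = (US² + UW² - SW²) / (2·US·UW)
  ∠SUW = 24.32°

Step 8: From DS = 6, DU = 13, SU = 12.02, by the inverse law of cosines:
  cos(∠SDU) = (DS² + DU² - SU²) / (2·DS·DU)
  ∠SDU = 67.14°

Step 9: From PS = 7·√3, PW = 7, SW = 7, by the inverse law of cosines:
  cos(∠SPW) = (PS² + PW² - SW²) / (2·PS·PW)
  ∠SPW = 30°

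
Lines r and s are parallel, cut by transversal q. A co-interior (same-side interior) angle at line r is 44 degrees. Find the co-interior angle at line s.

Co-interior (same-side interior) angles are between the parallel lines on the same side of the transversal.
Unlike corresponding or alternate interior angles, they are supplementary rather than equal.
So the angle = 180 - 44 = 136 degrees.

136 degrees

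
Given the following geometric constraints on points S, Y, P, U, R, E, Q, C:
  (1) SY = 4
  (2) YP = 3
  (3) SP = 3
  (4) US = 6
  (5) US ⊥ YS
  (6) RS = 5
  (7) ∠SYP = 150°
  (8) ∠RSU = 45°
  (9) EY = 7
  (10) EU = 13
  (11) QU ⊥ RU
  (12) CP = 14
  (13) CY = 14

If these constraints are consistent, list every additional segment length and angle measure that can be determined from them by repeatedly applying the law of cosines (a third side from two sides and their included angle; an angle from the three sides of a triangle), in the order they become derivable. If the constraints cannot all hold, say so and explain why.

These constraints are not satisfiable: (1), (2) and (3) fix all three sides of triangle SYP, so by the law of cosines cos(∠SYP) = (4² + 3² − 3²) / (2·4·3) = 0.6667, i.e. ∠SYP ≈ 48.19°, which contradicts (7) ∠SYP = 150°. No planar figure meets all of them, so nothing further can be derived.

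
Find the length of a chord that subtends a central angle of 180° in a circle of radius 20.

Chord length = 2r sin(θ/2)
= 2 × 20 × sin(180°/2)
= 2 × 20 × sin(90°)
= 40

40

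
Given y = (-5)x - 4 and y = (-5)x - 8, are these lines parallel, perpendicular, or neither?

Slope of line 1: m1 = -5
Slope of line 2: m2 = -5
Since m1 = m2 = -5, the lines are parallel.

Parallel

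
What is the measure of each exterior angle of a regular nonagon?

Each exterior angle of a regular n-gon is 360 / n.
For n = 9: 360 / 9 = 40 degrees.

40 degrees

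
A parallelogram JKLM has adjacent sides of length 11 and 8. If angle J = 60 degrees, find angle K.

Opposite sides of a parallelogram are parallel, so consecutive angles form co-interior angles on a transversal.
Co-interior angles sum to 180°, giving angle K = 180 - 60 = 120 degrees.

120 degrees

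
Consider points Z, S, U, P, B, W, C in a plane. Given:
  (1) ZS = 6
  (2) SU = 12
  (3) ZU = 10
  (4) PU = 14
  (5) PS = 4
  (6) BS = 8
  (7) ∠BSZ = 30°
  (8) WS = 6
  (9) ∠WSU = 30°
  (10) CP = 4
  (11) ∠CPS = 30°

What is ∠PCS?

Step 1: By the law of cosines on triangle CPS: CS² = 4² + 4² − 2·4·4·cos(30°) = 4.29, so CS ≈ 2.07.
Step 2: By the inverse law of cosines on triangle PCS: cos(∠PCS) = (4² + 2.07² − 4²) / (2·4·2.07) = 4.29/16.56 = 0.2588, so ∠PCS = 75°.

Therefore, the measure of angle ∠PCS = 75°.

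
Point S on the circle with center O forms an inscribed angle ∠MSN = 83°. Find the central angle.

Central angle = 2 × 83° = 166° (inscribed angle theorem).

166°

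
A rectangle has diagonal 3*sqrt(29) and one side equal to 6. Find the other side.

Using the Pythagorean theorem: d^2 = a^2 + b^2
b^2 = d^2 - a^2
b^2 = 261 - 36
b^2 = 225
b = sqrt(225) = 15

15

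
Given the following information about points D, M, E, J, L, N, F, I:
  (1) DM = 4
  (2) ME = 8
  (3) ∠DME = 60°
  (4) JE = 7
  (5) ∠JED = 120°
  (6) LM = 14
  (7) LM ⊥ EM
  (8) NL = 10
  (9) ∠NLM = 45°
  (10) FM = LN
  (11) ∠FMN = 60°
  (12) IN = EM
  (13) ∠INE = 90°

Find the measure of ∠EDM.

Step 1: By the law of cosines on triangle DME: DE² = 4² + 8² − 2·4·8·cos(60°) = 48, so DE = 4·√3.
Step 2: By the inverse law of cosines on triangle EDM: cos(∠EDM) = ((4·√3)² + 4² − 8²) / (2·4·√3·4) = 0/55.43 = 0, so ∠EDM = 90°.

Therefore, the measure of angle ∠EDM = 90°.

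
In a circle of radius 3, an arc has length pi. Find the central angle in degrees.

The full circumference is 2πr = 6*pi.
The arc is pi / 6*pi = 1/6 of the full circle.
So the central angle = 1/6 × 360° = 60°.

60°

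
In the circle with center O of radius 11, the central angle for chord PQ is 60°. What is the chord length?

Chord length = 2r sin(θ/2)
= 2 × 11 × sin(60°/2)
= 2 × 11 × sin(30°)
= 11

11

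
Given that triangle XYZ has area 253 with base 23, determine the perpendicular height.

height = 2 * 253 / 23 = 22

22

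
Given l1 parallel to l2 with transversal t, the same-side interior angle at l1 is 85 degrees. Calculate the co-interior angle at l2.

Co-interior angles (same-side interior) formed by parallel lines and a transversal are supplementary (sum to 180 degrees).
The given angle is 85 degrees.
The co-interior angle = 180 - 85 = 95 degrees.

95 degrees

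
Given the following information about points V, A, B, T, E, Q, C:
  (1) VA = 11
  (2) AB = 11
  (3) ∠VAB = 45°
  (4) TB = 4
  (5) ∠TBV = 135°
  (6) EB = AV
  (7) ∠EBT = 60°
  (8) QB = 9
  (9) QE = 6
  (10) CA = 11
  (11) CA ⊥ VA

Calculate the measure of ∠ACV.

Step 1: By the law of cosines on triangle CAV: CV² = 11² + 11² − 2·11·11·cos(90°) = 242, so CV = 11·√2.
Step 2: By the inverse law of cosines on triangle ACV: cos(∠ACV) = (11² + (11·√2)² − 11²) / (2·11·11·√2) = 242/342.24 = 0.7071, so ∠ACV = 45°.

Therefore, the measure of angle ∠ACV = 45°.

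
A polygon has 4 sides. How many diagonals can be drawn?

The number of diagonals in an n-gon is n(n - 3)/2.
For n = 4: 4(4 - 3)/2 = 4 × 1 / 2 = 2.

2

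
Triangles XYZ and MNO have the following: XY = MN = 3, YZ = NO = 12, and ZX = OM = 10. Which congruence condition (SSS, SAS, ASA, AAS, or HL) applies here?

The given information matches SSS: All three pairs of corresponding sides are equal (Side-Side-Side).

SSS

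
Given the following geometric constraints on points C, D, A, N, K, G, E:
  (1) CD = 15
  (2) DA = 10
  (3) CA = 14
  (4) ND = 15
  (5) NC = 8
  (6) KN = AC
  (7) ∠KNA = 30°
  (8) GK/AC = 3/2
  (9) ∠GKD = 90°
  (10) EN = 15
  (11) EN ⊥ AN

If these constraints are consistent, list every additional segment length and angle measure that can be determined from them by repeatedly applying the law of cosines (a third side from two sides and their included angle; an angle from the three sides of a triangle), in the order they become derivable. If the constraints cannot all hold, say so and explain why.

The constraints are consistent. Derivable facts, in order:
After 1 step:
- ∠ACD = 40.16°
- ∠ADC = 64.53°
- ∠CAD = 75.31°
- ∠CDN = 30.93°
- ∠CND = 74.53°
- ∠DCN = 74.53°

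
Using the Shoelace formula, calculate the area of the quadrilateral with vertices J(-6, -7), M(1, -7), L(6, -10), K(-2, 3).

Shoelace: sum of cross terms = 111, Area = (1/2)|111| = 111/2

111/2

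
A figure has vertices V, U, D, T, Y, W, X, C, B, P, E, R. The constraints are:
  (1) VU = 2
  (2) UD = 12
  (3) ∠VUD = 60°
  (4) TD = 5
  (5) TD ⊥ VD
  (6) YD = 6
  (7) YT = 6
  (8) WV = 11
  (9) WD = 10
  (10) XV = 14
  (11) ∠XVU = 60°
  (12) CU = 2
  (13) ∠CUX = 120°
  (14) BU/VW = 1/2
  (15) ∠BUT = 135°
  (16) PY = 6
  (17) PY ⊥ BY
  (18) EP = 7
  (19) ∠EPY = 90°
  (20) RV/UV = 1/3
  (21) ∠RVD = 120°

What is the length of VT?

Step 1: By the law of cosines on triangle DUV: DV² = 12² + 2² − 2·12·2·cos(60°) = 124, so DV = 2·√31.
Step 2: By the law of cosines on triangle VDT: VT² = (2·√31)² + 5² − 2·2·√31·5·cos(90°) = 149, so VT = √149.

Therefore, the length of VT = √149.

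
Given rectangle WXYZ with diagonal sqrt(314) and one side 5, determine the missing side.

Using the Pythagorean theorem: d^2 = a^2 + b^2
b^2 = d^2 - a^2
b^2 = 314 - 25
b^2 = 289
b = sqrt(289) = 17

17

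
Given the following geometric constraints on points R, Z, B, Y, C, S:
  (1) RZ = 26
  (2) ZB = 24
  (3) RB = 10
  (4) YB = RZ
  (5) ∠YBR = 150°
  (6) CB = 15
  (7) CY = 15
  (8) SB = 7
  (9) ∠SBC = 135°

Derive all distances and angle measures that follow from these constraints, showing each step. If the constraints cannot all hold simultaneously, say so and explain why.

The constraints are consistent.

From the given relations:
  YB = RZ = 26

Step 1: From RB = 10, BY = 26, and ∠RBY = 150°, by the law of cosines:
  RY² = RB² + BY² - 2·RB·BY·cos(150°) = 100 + 676 + 450.3 = 1226
  RY ≈ 35.02

Step 2: From CB = 15, BS = 7, and ∠CBS = 135°, by the law of cosines:
  CS² = CB² + BS² - 2·CB·BS·cos(135°) = 225 + 49 + 148.5 = 422.5
  CS ≈ 20.55

Step 3: From RB = 10, RZ = 26, BZ = 24, by the inverse law of cosines:
  cos(∠BRZ) = (RB² + RZ² - BZ²) / (2·RB·RZ)
  ∠BRZ = 67.38°

Step 4: From ZB = 24, ZR = 26, BR = 10, by the inverse law of cosines:
  cos(∠BZR) = (ZB² + ZR² - BR²) / (2·ZB·ZR)
  ∠BZR = 22.62°

Step 5: From BC = 15, BY = 26, CY = 15, by the inverse law of cosines:
  cos(∠CBY) = (BC² + BY² - CY²) / (2·BC·BY)
  ∠CBY = 29.93°

Step 6: From BR = 10, BZ = 24, RZ = 26, by the inverse law of cosines:
  cos(∠RBZ) = (BR² + BZ² - RZ²) / (2·BR·BZ)
  ∠RBZ = 90°

Step 7: From YB = 26, YC = 15, BC = 15, by the inverse law of cosines:
  cos(∠BYC) = (YB² + YC² - BC²) / (2·YB·YC)
  ∠BYC = 29.93°

Step 8: From CB = 15, CY = 15, BY = 26, by the inverse law of cosines:
  cos(∠BCY) = (CB² + CY² - BY²) / (2·CB·CY)
  ∠BCY = 120.15°

Step 9: From RB = 10, RY = 35.02, BY = 26, by the inverse law of cosines:
  cos(∠BRY) = (RB² + RY² - BY²) / (2·RB·RY)
  ∠BRY = 21.79°

Step 10: From YB = 26, YR = 35.02, BR = 10, by the inverse law of cosines:
  cos(∠BYR) = (YB² + YR² - BR²) / (2·YB·YR)
  ∠BYR = 8.21°

Step 11: From CB = 15, CS = 20.55, BS = 7, by the inverse law of cosines:
  cos(∠BCS) = (CB² + CS² - BS²) / (2·CB·CS)
  ∠BCS = 13.93°

Step 12: From SB = 7, SC = 20.55, BC = 15, by the inverse law of cosines:
  cos(∠BSC) = (SB² + SC² - BC²) / (2·SB·SC)
  ∠BSC = 31.07°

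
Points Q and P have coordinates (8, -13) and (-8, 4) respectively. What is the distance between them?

d = sqrt((-16)^2 + (17)^2) = sqrt(545)

sqrt(545)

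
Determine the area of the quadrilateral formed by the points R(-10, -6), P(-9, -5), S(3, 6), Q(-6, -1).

The Shoelace formula works by pairing each vertex with the next (cycling back to the first).
For each pair, compute x_i*y_(i+1) - x_(i+1)*y_i:
  (-10*-5 - -9*-6) = -4
  (-9*6 - 3*-5) = -39
  (3*-1 - -6*6) = 33
  (-6*-6 - -10*-1) = 26
Taking half the absolute value of the total: Area = (1/2)(16) = 8.

8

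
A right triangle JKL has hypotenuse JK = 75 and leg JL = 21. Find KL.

By the Pythagorean theorem: KL^2 = JK^2 - JL^2
KL^2 = 75^2 - 21^2 = 5625 - 441 = 5184
KL = sqrt(5184) = 72

72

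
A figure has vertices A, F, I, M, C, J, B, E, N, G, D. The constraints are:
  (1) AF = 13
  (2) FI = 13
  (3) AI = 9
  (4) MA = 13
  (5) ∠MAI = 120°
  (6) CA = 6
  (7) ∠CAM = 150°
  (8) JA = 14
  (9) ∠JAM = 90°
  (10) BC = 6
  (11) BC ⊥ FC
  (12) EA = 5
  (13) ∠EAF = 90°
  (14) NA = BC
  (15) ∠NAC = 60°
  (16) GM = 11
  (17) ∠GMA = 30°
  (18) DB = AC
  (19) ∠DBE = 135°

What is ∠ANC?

From the given relations: NA = BC = 6.
Step 1: By the law of cosines on triangle NAC: NC² = 6² + 6² − 2·6·6·cos(60°) = 36, so NC = 6.
Step 2: By the inverse law of cosines on triangle ANC: cos(∠ANC) = (6² + 6² − 6²) / (2·6·6) = 36/72 = 0.5, so ∠ANC = 60°.

Therefore, the measure of angle ∠ANC = 60°.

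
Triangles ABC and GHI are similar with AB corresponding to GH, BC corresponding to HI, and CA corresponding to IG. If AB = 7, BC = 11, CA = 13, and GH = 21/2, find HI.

k = 21/2/7 = 3/2. HI = 3/2 * 11 = 33/2.

33/2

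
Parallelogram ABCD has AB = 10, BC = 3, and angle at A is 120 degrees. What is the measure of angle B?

Consecutive angles are supplementary: angle B = 180 - 120 = 60 degrees.

60 degrees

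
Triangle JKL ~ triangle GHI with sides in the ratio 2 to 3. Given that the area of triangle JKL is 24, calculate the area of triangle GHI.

Area ratio = (2/3)^2 = 4/9. Area of GHI = 24 * 9/4 = 54.

54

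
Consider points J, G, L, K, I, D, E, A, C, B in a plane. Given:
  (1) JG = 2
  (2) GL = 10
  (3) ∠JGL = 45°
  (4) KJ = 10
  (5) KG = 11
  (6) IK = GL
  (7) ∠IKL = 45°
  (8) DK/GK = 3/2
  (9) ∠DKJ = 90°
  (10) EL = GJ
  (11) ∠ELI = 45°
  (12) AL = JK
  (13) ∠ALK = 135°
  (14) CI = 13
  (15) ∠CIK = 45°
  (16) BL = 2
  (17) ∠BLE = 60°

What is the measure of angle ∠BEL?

From the given relations: EL = GJ = 2.
Step 1: By the law of cosines on triangle ELB: EB² = 2² + 2² − 2·2·2·cos(60°) = 4, so EB = 2.
Step 2: By the inverse law of cosines on triangle BEL: cos(∠BEL) = (2² + 2² − 2²) / (2·2·2) = 4/8 = 0.5, so ∠BEL = 60°.

Therefore, the measure of angle ∠BEL = 60°.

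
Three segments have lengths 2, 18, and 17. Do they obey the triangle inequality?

Yes.
The triangle inequality requires that the sum of any two sides exceeds the third.
Here 2 + 17 = 19 > 18, so the condition is met.

Yes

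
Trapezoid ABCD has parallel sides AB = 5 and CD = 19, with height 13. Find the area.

A trapezoid's area equals the midsegment times the height.
The midsegment is (5 + 19) / 2 = 12.
Area = 12 * 13 = 156.

156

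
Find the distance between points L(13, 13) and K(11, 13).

d = sqrt((-2)^2 + (0)^2) = sqrt(4) = 2

2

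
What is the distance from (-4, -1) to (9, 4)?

d = sqrt((13)^2 + (5)^2) = sqrt(194)

sqrt(194)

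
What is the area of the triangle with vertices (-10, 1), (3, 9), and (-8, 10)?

The Shoelace formula computes the area from vertex coordinates by summing cross products.
For vertices (-10,1), (3,9), (-8,10):
Signed sum = -10*9 - 3*1 + 3*10 - -8*9 + -8*1 - -10*10
= -93 + 102 + 92 = 101
Area = (1/2)|101| = 101/2.

101/2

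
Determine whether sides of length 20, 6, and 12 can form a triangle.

The longest side is 20. The other two sides sum to 6 + 12 = 18.
Since 18 ≤ 20, the two shorter sides cannot reach around to close the triangle.

No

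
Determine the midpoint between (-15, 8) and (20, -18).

M = ((x₁ + x₂)/2, (y₁ + y₂)/2)
= ((-15 + 20)/2, (8 + -18)/2)
= (5/2, -10/2) = (5/2, -5)

(5/2, -5)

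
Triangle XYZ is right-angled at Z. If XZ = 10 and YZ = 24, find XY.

XY = sqrt(10^2 + 24^2) = sqrt(676) = 26

26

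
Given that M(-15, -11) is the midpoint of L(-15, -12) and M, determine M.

Using the midpoint formula: M = ((x1 + x2)/2, (y1 + y2)/2)
We know M = (-15, -11) and L = (-15, -12)
For x: -15 = (-15 + x2)/2, so x2 = 2*-15 - -15 = -15
For y: -11 = (-12 + y2)/2, so y2 = 2*-11 - -12 = -10
M = (-15, -10)

(-15, -10)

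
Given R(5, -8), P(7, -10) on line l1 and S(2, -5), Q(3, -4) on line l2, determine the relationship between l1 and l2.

Slope of line 1: m1 = (-10 - -8)/(7 - 5) = -2/2 = -1
Slope of line 2: m2 = (-4 - -5)/(3 - 2) = 1/1 = 1
m1 * m2 = -1, so perpendicular.

Perpendicular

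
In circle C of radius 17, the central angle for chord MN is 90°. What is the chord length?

Chord = 2(17) sin(45°) = 17*sqrt(2)

17*sqrt(2)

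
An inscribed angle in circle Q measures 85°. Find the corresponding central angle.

Central angle = 2 × 85° = 170° (inscribed angle theorem).

170°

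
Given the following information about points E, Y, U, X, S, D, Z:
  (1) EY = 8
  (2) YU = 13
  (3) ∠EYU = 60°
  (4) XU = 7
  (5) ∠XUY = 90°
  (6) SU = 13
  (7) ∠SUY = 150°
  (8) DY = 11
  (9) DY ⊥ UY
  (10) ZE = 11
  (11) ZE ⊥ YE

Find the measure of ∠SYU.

Step 1: By the law of cosines on triangle YUS: YS² = 13² + 13² − 2·13·13·cos(150°) = 630.72, so YS ≈ 25.11.
Step 2: By the inverse law of cosines on triangle SYU: cos(∠SYU) = (25.11² + 13² − 13²) / (2·25.11·13) = 630.72/652.97 = 0.9659, so ∠SYU = 15°.

Therefore, the measure of angle ∠SYU = 15°.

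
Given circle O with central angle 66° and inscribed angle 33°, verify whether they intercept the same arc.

By the inscribed angle theorem, if both angles subtend the same arc, the inscribed angle must be half the central angle.
Half of 66° = 33°, which equals the given inscribed angle of 33°.
Therefore, yes, they correspond to the same arc.

Yes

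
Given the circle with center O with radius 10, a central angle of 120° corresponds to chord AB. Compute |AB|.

Drop a perpendicular from the center to the chord, bisecting both the chord and the central angle.
Each half-chord = r sin(θ/2) = 10 sin(60°).
The full chord = 2 × 10 × sin(60°) = 10*sqrt(3).

10*sqrt(3)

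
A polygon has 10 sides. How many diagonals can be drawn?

Total line segments between 10 vertices = C(10,2) = 45.
Subtract the 10 sides: 45 - 10 = 35 diagonals.

35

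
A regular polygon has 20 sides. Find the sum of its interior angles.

The sum of interior angles of an n-sided polygon is (n - 2) * 180.
For n = 20: (20 - 2) * 180 = 18 * 180 = 3240 degrees.

3240 degrees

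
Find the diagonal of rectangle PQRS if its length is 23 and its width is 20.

Using the Pythagorean theorem:
d² = 23² + 20² = 529 + 400 = 929
d = sqrt(929)

sqrt(929)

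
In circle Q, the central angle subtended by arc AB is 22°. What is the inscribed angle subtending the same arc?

By the inscribed angle theorem, the inscribed angle is half the central angle.
Inscribed angle = 22° / 2 = 11°

11°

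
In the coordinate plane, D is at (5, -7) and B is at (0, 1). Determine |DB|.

d = sqrt((0 - 5)^2 + (1 - -7)^2)
d = sqrt(-5^2 + 8^2)
d = sqrt(25 + 64)
d = sqrt(89)

sqrt(89)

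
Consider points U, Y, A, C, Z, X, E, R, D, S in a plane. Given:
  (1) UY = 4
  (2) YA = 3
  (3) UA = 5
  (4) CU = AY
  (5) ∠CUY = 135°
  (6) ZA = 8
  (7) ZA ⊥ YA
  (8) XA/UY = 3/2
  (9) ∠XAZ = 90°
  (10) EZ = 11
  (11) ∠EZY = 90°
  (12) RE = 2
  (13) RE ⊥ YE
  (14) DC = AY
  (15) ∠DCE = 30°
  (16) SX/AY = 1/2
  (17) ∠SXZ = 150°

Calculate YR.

Step 1: By the law of cosines on triangle ZAY: ZY² = 8² + 3² − 2·8·3·cos(90°) = 73, so ZY = √73.
Step 2: By the law of cosines on triangle EZY: EY² = 11² + √73² − 2·11·√73·cos(90°) = 194, so EY = √194.
Step 3: By the law of cosines on triangle YER: YR² = √194² + 2² − 2·√194·2·cos(90°) = 198, so YR = 3·√22.

Therefore, the length of YR = 3·√22.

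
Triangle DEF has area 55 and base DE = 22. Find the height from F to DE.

height = 2 * 55 / 22 = 5

5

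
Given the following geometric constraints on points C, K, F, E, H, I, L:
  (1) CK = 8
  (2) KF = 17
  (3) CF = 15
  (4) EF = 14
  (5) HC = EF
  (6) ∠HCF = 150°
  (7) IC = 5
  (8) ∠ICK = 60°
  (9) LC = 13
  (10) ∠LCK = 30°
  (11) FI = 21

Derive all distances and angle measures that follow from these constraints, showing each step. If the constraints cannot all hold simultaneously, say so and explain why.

These constraints are not satisfiable: by the triangle inequality in triangle CFI, (3) CF = 15 and (7) IC = 5 force FI ≤ 15 + 5 = 20, but (11) says FI = 21. No planar figure meets all of them, so nothing further can be derived.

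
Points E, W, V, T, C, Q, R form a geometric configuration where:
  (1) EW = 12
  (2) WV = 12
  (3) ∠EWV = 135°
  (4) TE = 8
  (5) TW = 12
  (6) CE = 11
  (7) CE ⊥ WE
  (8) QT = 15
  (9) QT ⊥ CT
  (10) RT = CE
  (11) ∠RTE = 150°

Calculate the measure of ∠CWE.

Step 1: By the law of cosines on triangle WEC: WC² = 12² + 11² − 2·12·11·cos(90°) = 265, so WC ≈ 16.28.
Step 2: By the inverse law of cosines on triangle CWE: cos(∠CWE) = (16.28² + 12² − 11²) / (2·16.28·12) = 288/390.69 = 0.7372, so ∠CWE = 42.51°.

Therefore, the measure of angle ∠CWE = 42.51°.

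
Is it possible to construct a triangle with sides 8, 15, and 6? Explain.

Check the triangle inequality: 8 + 6 = 14 ≤ 15.
Since the sum of two sides does not exceed the third, no triangle can be formed.

No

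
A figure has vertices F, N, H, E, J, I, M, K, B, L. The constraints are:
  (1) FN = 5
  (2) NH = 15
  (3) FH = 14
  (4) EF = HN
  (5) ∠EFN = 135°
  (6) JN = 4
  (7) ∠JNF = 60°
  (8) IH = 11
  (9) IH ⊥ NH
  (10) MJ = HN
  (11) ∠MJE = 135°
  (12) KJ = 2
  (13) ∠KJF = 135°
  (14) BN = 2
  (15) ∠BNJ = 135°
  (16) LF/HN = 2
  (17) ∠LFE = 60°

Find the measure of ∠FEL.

From the given relations: EF = HN = 15; LF = 2·HN = 2·15 = 30.
Step 1: By the law of cosines on triangle EFL: EL² = 15² + 30² − 2·15·30·cos(60°) = 675, so EL = 15·√3.
Step 2: By the inverse law of cosines on triangle FEL: cos(∠FEL) = (15² + (15·√3)² − 30²) / (2·15·15·√3) = 0/779.42 = 0, so ∠FEL = 90°.

Therefore, the measure of angle ∠FEL = 90°.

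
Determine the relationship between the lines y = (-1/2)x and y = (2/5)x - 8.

Slope of line 1: m1 = -1/2
Slope of line 2: m2 = 2/5
For parallel lines we need equal slopes: -1/2 != 2/5.
For perpendicular lines we need m1*m2 = -1: (-1/2)(2/5) = -1/5 != -1.
Since neither condition holds, the lines are neither parallel nor perpendicular.

Neither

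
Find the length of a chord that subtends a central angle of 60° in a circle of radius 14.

Drop a perpendicular from the center to the chord, bisecting both the chord and the central angle.
Each half-chord = r sin(θ/2) = 14 sin(30°).
The full chord = 2 × 14 × sin(30°) = 14.

14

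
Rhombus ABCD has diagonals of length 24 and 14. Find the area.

The diagonals of a rhombus divide it into four right triangles.
Each triangle has legs 24/ 2 = 12 and 14/2 = 7, so each has area (1/2)*12*7 = 42.
Four such triangles give total area = (d1 * d2) / 2 = 168.

168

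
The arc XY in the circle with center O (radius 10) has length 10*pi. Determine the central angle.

The full circumference is 2πr = 20*pi.
The arc is 10*pi / 20*pi = 1/2 of the full circle.
So the central angle = 1/2 × 360° = 180°.

180°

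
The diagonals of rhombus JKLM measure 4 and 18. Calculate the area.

The diagonals of a rhombus divide it into four right triangles.
Each triangle has legs 4/ 2 = 2 and 18/2 = 9, so each has area (1/2)*2*9 = 9.
Four such triangles give total area = (d1 * d2) / 2 = 36.

36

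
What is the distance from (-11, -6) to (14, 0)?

The horizontal distance is |14 - -11| = 25 and the vertical distance is |0 - -6| = 6.
By the Pythagorean theorem, d = sqrt(25^2 + 6^2) = sqrt(661).

sqrt(661)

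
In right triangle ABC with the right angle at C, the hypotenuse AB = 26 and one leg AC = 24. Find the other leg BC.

Rearranging the Pythagorean theorem to solve for the unknown leg:
leg^2 = hypotenuse^2 - known_leg^2 = 676 - 576 = 100
leg = sqrt(100) = 10.

10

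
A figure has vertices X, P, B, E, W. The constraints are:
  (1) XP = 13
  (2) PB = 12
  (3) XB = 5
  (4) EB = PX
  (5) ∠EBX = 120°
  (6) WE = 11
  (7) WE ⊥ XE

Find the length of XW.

From the given relations: EB = PX = 13.
Step 1: By the law of cosines on triangle EBX: EX² = 13² + 5² − 2·13·5·cos(120°) = 259, so EX ≈ 16.09.
Step 2: By the law of cosines on triangle XEW: XW² = 16.09² + 11² − 2·16.09·11·cos(90°) = 380, so XW = 2·√95.

Therefore, the length of XW = 2·√95.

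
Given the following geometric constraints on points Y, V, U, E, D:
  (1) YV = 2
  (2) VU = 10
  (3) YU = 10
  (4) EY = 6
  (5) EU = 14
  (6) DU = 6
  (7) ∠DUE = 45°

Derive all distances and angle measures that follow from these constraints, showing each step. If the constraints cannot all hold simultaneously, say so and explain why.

The constraints are consistent.

Step 1: From EU = 14, UD = 6, and ∠EUD = 45°, by the law of cosines:
  ED² = EU² + UD² - 2·EU·UD·cos(45°) = 196 + 36 - 118.8 = 113.2
  ED ≈ 10.64

Step 2: From YE = 6, YU = 10, EU = 14, by the inverse law of cosines:
  cos(∠EYU) = (YE² + YU² - EU²) / (2·YE·YU)
  ∠EYU = 120°

Step 3: From YU = 10, YV = 2, UV = 10, by the inverse law of cosines:
  cos(∠UYV) = (YU² + YV² - UV²) / (2·YU·YV)
  ∠UYV = 84.26°

Step 4: From VU = 10, VY = 2, UY = 10, by the inverse law of cosines:
  cos(∠UVY) = (VU² + VY² - UY²) / (2·VU·VY)
  ∠UVY = 84.26°

Step 5: From UE = 14, UY = 10, EY = 6, by the inverse law of cosines:
  cos(∠EUY) = (UE² + UY² - EY²) / (2·UE·UY)
  ∠EUY = 21.79°

Step 6: From UV = 10, UY = 10, VY = 2, by the inverse law of cosines:
  cos(∠VUY) = (UV² + UY² - VY²) / (2·UV·UY)
  ∠VUY = 11.48°

Step 7: From EU = 14, EY = 6, UY = 10, by the inverse law of cosines:
  cos(∠UEY) = (EU² + EY² - UY²) / (2·EU·EY)
  ∠UEY = 38.21°

Step 8: From ED = 10.64, EU = 14, DU = 6, by the inverse law of cosines:
  cos(∠DEU) = (ED² + EU² - DU²) / (2·ED·EU)
  ∠DEU = 23.5°

Step 9: From DE = 10.64, DU = 6, EU = 14, by the inverse law of cosines:
  cos(∠EDU) = (DE² + DU² - EU²) / (2·DE·DU)
  ∠EDU = 111.5°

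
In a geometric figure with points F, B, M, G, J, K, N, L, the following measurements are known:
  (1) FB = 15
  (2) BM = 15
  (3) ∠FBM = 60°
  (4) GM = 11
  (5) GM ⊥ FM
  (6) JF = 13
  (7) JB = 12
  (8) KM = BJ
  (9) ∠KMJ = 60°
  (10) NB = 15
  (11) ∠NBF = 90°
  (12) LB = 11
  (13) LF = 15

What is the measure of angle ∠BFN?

Step 1: By the law of cosines on triangle FBN: FN² = 15² + 15² − 2·15·15·cos(90°) = 450, so FN = 15·√2.
Step 2: By the inverse law of cosines on triangle BFN: cos(∠BFN) = (15² + (15·√2)² − 15²) / (2·15·15·√2) = 450/636.4 = 0.7071, so ∠BFN = 45°.

Therefore, the measure of angle ∠BFN = 45°.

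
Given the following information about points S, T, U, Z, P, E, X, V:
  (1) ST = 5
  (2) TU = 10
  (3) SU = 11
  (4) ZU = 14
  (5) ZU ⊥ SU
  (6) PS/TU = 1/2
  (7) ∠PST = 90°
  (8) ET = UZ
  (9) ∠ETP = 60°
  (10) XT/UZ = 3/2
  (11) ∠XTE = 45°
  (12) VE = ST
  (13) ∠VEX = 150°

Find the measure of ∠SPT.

From the given relations: PS = 1/2·TU = 1/2·10 = 5.
Step 1: By the law of cosines on triangle PST: PT² = 5² + 5² − 2·5·5·cos(90°) = 50, so PT = 5·√2.
Step 2: By the inverse law of cosines on triangle SPT: cos(∠SPT) = (5² + (5·√2)² − 5²) / (2·5·5·√2) = 50/70.71 = 0.7071, so ∠SPT = 45°.

Therefore, the measure of angle ∠SPT = 45°.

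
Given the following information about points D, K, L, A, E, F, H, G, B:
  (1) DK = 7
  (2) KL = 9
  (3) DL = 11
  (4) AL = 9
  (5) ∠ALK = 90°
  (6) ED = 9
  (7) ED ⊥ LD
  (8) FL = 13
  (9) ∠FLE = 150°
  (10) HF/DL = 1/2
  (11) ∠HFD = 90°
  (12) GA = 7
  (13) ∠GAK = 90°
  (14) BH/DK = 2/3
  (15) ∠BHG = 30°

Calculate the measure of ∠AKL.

Step 1: By the law of cosines on triangle KLA: KA² = 9² + 9² − 2·9·9·cos(90°) = 162, so KA = 9·√2.
Step 2: By the inverse law of cosines on triangle AKL: cos(∠AKL) = ((9·√2)² + 9² − 9²) / (2·9·√2·9) = 162/229.1 = 0.7071, so ∠AKL = 45°.

Therefore, the measure of angle ∠AKL = 45°.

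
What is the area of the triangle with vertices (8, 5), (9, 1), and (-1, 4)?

Shoelace: Area = (1/2)|8(1-4) + 9(4-5) + -1(5-1)| = (1/2)(37) = 37/2

37/2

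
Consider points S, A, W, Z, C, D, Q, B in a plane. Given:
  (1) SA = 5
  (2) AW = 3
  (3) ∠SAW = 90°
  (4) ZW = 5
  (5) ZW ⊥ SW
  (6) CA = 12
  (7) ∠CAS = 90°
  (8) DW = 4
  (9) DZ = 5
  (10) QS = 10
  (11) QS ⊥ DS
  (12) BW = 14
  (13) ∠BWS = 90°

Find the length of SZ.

Step 1: By the law of cosines on triangle SAW: SW² = 5² + 3² − 2·5·3·cos(90°) = 34, so SW = √34.
Step 2: By the law of cosines on triangle SWZ: SZ² = √34² + 5² − 2·√34·5·cos(90°) = 59, so SZ = √59.

Therefore, the length of SZ = √59.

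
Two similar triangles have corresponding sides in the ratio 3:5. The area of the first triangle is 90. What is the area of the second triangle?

The ratio of areas of similar triangles = (side ratio)^2.
Side ratio = 3:5, so area ratio = 9:25.
Area of the second triangle / Area of the first triangle = 25/9
Area of the second triangle = 90 * 25/9 = 250

250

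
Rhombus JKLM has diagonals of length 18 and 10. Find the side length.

In a rhombus, the diagonals bisect each other perpendicularly, creating four congruent right triangles.
Each triangle has legs 9 (half of 18) and 5 (half of 10).
The hypotenuse of each right triangle is a side of the rhombus:
side = sqrt(9^2 + 5^2) = sqrt(106)

sqrt(106)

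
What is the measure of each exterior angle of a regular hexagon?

Each exterior angle of a regular n-gon is 360 / n.
For n = 6: 360 / 6 = 60 degrees.

60 degrees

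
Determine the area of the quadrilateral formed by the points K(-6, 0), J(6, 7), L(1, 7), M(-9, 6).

Shoelace: sum of cross terms = 98, Area = (1/2)|98| = 49

49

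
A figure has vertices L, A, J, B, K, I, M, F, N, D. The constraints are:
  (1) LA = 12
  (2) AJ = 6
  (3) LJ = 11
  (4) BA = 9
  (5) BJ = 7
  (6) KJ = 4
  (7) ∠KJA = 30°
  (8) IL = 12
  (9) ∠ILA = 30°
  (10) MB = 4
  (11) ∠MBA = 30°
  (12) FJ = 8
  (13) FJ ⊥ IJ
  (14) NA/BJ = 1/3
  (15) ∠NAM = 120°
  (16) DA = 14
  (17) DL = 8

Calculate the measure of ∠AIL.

Step 1: By the law of cosines on triangle ILA: IA² = 12² + 12² − 2·12·12·cos(30°) = 38.58, so IA ≈ 6.21.
Step 2: By the inverse law of cosines on triangle AIL: cos(∠AIL) = (6.21² + 12² − 12²) / (2·6.21·12) = 38.58/149.08 = 0.2588, so ∠AIL = 75°.

Therefore, the measure of angle ∠AIL = 75°.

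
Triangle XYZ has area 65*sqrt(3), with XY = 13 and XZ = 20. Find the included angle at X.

From the SAS area formula Area = (1/2)ab sin(C), rearranging gives sin(C) = 2*Area/(ab).
sin(C) = 2 * 65*sqrt(3) / (260) = sqrt(3)/2.
Therefore C = arcsin(sqrt(3)/2) = 60°.
Since sin(180° - C) = sin(C), the obtuse angle 120° gives the same area, so C = 60° or C = 120°.

60° or 120°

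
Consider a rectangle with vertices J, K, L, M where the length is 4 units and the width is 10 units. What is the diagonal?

d = sqrt(4^2 + 10^2) = sqrt(116) = 2*sqrt(29)

2*sqrt(29)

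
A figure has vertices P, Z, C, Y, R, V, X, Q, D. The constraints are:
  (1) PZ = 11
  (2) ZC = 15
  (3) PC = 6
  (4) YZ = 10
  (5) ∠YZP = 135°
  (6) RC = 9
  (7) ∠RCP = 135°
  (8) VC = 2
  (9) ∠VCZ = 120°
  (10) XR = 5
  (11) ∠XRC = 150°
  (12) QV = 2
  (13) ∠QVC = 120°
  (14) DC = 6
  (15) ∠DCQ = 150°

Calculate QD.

Step 1: By the law of cosines on triangle CVQ: CQ² = 2² + 2² − 2·2·2·cos(120°) = 12, so CQ = 2·√3.
Step 2: By the law of cosines on triangle QCD: QD² = (2·√3)² + 6² − 2·2·√3·6·cos(150°) = 84, so QD = 2·√21.

Therefore, the length of QD = 2·√21.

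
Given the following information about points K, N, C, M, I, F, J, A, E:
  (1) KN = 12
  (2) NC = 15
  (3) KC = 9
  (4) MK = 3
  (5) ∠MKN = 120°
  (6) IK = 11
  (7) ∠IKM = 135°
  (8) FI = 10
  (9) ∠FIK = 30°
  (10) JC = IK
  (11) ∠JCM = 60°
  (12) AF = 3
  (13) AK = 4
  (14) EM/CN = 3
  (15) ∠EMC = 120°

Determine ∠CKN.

Step 1: By the inverse law of cosines on triangle CKN: cos(∠CKN) = (9² + 12² − 15²) / (2·9·12) = 0/216 = 0, so ∠CKN = 90°.

Therefore, the measure of angle ∠CKN = 90°.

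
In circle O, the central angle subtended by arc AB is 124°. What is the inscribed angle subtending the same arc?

By the inscribed angle theorem, the inscribed angle is half the central angle.
Inscribed angle = 124° / 2 = 62°

62°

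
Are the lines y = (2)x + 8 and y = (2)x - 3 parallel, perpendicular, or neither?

Slope of line 1: m1 = 2
Slope of line 2: m2 = 2
Two lines are parallel if and only if they have equal slopes (or both are vertical).
Here m1 = m2 = 2, confirming the lines are parallel.

Parallel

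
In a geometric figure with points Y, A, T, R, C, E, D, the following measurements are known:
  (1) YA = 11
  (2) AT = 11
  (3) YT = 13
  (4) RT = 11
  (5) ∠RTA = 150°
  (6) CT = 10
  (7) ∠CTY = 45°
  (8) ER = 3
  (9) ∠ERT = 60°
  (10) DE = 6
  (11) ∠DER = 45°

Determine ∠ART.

Step 1: By the law of cosines on triangle RTA: RA² = 11² + 11² − 2·11·11·cos(150°) = 451.58, so RA ≈ 21.25.
Step 2: By the inverse law of cosines on triangle ART: cos(∠ART) = (21.25² + 11² − 11²) / (2·21.25·11) = 451.58/467.51 = 0.9659, so ∠ART = 15°.

Therefore, the measure of angle ∠ART = 15°.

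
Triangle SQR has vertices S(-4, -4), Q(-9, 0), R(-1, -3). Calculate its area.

Using the Shoelace formula for a triangle:
Area = (1/2)|x0(y1 - y2) + x1(y2 - y0) + x2(y0 - y1)|
Area = (1/2)|-4(0 - -3) + -9(-3 - -4) + -1(-4 - 0)|
Area = (1/2)|-12 + -9 + 4|
Area = (1/2)|-17|
Area = (1/2)(17)
Area = 17/2

17/2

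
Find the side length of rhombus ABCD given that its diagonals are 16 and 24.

In a rhombus, the diagonals bisect each other perpendicularly, creating four congruent right triangles.
Each triangle has legs 8 (half of 16) and 12 (half of 24).
The hypotenuse of each right triangle is a side of the rhombus:
side = sqrt(8^2 + 12^2) = sqrt(208) = 4*sqrt(13)

4*sqrt(13)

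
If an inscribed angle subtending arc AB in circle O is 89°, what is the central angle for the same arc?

By the inscribed angle theorem, the central angle is twice the inscribed angle.
Central angle = 2 × 89° = 178°

178°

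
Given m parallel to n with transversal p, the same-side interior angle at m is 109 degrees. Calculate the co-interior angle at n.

Co-interior angles (same-side interior) formed by parallel lines and a transversal are supplementary (sum to 180 degrees).
The given angle is 109 degrees.
The co-interior angle = 180 - 109 = 71 degrees.

71 degrees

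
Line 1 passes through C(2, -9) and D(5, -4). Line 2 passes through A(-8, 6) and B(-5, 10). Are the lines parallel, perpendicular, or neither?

Slope of line 1: m1 = (-4 - -9)/(5 - 2) = 5/3 = 5/3
Slope of line 2: m2 = (10 - 6)/(-5 - -8) = 4/3 = 4/3
m1 != m2 (5/3 != 4/3), so not parallel.
m1 * m2 = (5/3) * (4/3) = 20/9 != -1, so not perpendicular.
The lines are neither parallel nor perpendicular.

Neither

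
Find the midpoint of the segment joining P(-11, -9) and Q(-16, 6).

M = ((x₁ + x₂)/2, (y₁ + y₂)/2)
= ((-11 + -16)/2, (-9 + 6)/2)
= (-27/2, -3/2) = (-27/2, -3/2)

(-27/2, -3/2)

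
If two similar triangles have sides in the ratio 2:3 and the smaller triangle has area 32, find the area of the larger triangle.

For similar figures, the area ratio equals the square of the side ratio.
Side ratio (the smaller triangle to the larger triangle) = 2:3, so area ratio = 2^2:3^2 = 4:9.
If the area of the smaller triangle is 32, then the area of the larger triangle = 32 * (9/4) = 72.

72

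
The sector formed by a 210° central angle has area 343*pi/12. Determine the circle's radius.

r² = 360 × 343*pi/12 / (π × 210) = 49, so r = 7.

7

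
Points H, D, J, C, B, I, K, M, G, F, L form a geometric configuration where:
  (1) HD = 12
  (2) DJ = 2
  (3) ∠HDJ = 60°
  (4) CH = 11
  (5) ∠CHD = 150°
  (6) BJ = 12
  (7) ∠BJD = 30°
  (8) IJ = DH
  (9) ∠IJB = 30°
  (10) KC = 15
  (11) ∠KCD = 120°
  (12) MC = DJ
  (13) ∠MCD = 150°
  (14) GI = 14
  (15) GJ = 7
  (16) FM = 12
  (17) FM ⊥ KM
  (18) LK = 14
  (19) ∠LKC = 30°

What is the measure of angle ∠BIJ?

From the given relations: IJ = DH = 12.
Step 1: By the law of cosines on triangle IJB: IB² = 12² + 12² − 2·12·12·cos(30°) = 38.58, so IB ≈ 6.21.
Step 2: By the inverse law of cosines on triangle BIJ: cos(∠BIJ) = (6.21² + 12² − 12²) / (2·6.21·12) = 38.58/149.08 = 0.2588, so ∠BIJ = 75°.

Therefore, the measure of angle ∠BIJ = 75°.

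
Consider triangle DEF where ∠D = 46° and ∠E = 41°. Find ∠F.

angle F = 180 - 46 - 41 = 93 degrees.

93 degrees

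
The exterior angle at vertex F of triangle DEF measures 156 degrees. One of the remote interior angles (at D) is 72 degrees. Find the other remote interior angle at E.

angle E = 156 - 72 = 84 degrees (exterior angle theorem).

84 degrees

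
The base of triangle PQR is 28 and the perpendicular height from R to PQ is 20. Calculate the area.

A triangle's area is half the area of a rectangle with the same base and height.
Area = (1/2) * 28 * 20 = 280.

280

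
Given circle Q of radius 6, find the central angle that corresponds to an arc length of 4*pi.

Arc length L = 2πr × θ/360, so θ = 360L / (2πr).
θ = 360 × 4*pi / (2π × 6)
θ = 120°
θ = 120°

120°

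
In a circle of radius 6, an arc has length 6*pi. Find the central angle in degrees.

The full circumference is 2πr = 12*pi.
The arc is 6*pi / 12*pi = 1/2 of the full circle.
So the central angle = 1/2 × 360° = 180°.

180°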